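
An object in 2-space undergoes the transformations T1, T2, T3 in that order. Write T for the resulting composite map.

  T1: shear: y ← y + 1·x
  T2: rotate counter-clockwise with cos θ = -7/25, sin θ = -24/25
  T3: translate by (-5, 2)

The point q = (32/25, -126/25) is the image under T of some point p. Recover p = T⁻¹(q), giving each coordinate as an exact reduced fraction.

T1 = [1 0 0; 1 1 0; 0 0 1]
T2·T1 = [17/25 24/25 0; -31/25 -7/25 0; 0 0 1]
T3·…·T1 = [17/25 24/25 -5; -31/25 -7/25 2; 0 0 1]
det M = 1; M⁻¹ = [-7/25 -24/25 13/25; 31/25 17/25 121/25; 0 0 1]
M⁻¹ · (32/25, -126/25)ᵀ = (5, 3)ᵀ

p = (5, 3)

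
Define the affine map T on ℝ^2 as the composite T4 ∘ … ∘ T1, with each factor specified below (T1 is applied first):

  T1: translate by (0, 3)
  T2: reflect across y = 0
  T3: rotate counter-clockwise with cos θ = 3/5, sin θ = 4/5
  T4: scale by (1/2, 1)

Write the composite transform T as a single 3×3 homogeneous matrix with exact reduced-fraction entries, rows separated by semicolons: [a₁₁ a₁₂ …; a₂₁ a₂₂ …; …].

T1 = [1 0 0; 0 1 3; 0 0 1]
T2·T1 = [1 0 0; 0 -1 -3; 0 0 1]
T3·…·T1 = [3/5 4/5 12/5; 4/5 -3/5 -9/5; 0 0 1]
T4·…·T1 = [3/10 2/5 6/5; 4/5 -3/5 -9/5; 0 0 1]

T = [3/10 2/5 6/5; 4/5 -3/5 -9/5; 0 0 1]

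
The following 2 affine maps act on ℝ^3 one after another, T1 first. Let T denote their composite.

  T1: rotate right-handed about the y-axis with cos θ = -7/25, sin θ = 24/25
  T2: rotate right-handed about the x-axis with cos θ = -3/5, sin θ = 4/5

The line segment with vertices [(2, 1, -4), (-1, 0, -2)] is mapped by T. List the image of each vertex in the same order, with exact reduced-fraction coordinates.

image vertices: (-22/5, 1/25, 32/25), (-41/25, -152/125, -114/125)

T1 rotate right-handed about the y-axis with cos θ = -7/25, sin θ = 24/25: (2, 1, -4) → (-22/5, 1, -4/5); (-1, 0, -2) → (-41/25, 0, 38/25)
T2 rotate right-handed about the x-axis with cos θ = -3/5, sin θ = 4/5: (-22/5, 1, -4/5) → (-22/5, 1/25, 32/25); (-41/25, 0, 38/25) → (-41/25, -152/125, -114/125)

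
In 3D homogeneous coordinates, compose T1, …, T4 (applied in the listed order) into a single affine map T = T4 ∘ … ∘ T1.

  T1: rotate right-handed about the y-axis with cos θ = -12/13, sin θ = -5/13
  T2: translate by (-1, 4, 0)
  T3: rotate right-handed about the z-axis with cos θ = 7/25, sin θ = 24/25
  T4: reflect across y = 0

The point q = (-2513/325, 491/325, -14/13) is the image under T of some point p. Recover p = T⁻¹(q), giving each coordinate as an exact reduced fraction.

T1 = [-12/13 0 -5/13 0; 0 1 0 0; 5/13 0 -12/13 0; 0 0 0 1]
T2·T1 = [-12/13 0 -5/13 -1; 0 1 0 4; 5/13 0 -12/13 0; 0 0 0 1]
T3·…·T1 = [-84/325 -24/25 -7/65 -103/25; -288/325 7/25 -24/65 4/25; 5/13 0 -12/13 0; 0 0 0 1]
T4·…·T1 = [-84/325 -24/25 -7/65 -103/25; 288/325 -7/25 24/65 -4/25; 5/13 0 -12/13 0; 0 0 0 1]
det M = -1; M⁻¹ = [-84/325 288/325 5/13 -12/13; -24/25 -7/25 0 -4; -7/65 24/65 -12/13 -5/13; 0 0 0 1]
M⁻¹ · (-2513/325, 491/325, -14/13)ᵀ = (2, 3, 2)ᵀ

p = (2, 3, 2)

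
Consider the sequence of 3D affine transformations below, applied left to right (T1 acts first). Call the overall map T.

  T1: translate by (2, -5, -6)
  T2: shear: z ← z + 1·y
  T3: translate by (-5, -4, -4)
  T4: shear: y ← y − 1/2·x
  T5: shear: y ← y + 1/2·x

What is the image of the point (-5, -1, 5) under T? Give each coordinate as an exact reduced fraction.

T(p) = (-8, -10, -11)

T1 translate by (2, -5, -6): (-5, -1, 5) → (-3, -6, -1)
T2 shear: z ← z + 1·y: (-3, -6, -1) → (-3, -6, -7)
T3 translate by (-5, -4, -4): (-3, -6, -7) → (-8, -10, -11)
T4 shear: y ← y − 1/2·x: (-8, -10, -11) → (-8, -6, -11)
T5 shear: y ← y + 1/2·x: (-8, -6, -11) → (-8, -10, -11)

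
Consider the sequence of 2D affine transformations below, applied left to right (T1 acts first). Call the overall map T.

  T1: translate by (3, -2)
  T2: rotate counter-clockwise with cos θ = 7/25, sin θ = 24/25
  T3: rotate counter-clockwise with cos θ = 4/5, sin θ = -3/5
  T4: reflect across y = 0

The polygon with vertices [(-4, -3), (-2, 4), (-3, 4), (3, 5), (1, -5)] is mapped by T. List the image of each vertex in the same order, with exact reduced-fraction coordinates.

image vertices: (11/5, 23/5), (-2/5, -11/5), (-6/5, -8/5), (3, -6), (37/5, 16/5)

T1 translate by (3, -2): (-4, -3) → (-1, -5); (-2, 4) → (1, 2); (-3, 4) → (0, 2); (3, 5) → (6, 3); (1, -5) → (4, -7)
T2 rotate counter-clockwise with cos θ = 7/25, sin θ = 24/25: (-1, -5) → (113/25, -59/25); (1, 2) → (-41/25, 38/25); (0, 2) → (-48/25, 14/25); (6, 3) → (-6/5, 33/5); (4, -7) → (196/25, 47/25)
T3 rotate counter-clockwise with cos θ = 4/5, sin θ = -3/5: (113/25, -59/25) → (11/5, -23/5); (-41/25, 38/25) → (-2/5, 11/5); (-48/25, 14/25) → (-6/5, 8/5); (-6/5, 33/5) → (3, 6); (196/25, 47/25) → (37/5, -16/5)
T4 reflect across y = 0: (11/5, -23/5) → (11/5, 23/5); (-2/5, 11/5) → (-2/5, -11/5); (-6/5, 8/5) → (-6/5, -8/5); (3, 6) → (3, -6); (37/5, -16/5) → (37/5, 16/5)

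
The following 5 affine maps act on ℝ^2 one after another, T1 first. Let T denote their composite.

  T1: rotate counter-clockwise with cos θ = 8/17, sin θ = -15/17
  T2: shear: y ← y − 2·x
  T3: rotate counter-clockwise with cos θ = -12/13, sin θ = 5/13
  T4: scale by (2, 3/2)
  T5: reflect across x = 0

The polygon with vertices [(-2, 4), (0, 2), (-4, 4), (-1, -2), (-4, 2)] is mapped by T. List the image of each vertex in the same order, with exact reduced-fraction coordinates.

T1 rotate counter-clockwise with cos θ = 8/17, sin θ = -15/17: (-2, 4) → (44/17, 62/17); (0, 2) → (30/17, 16/17); (-4, 4) → (28/17, 92/17); (-1, -2) → (-38/17, -1/17); (-4, 2) → (-2/17, 76/17)
T2 shear: y ← y − 2·x: (44/17, 62/17) → (44/17, -26/17); (30/17, 16/17) → (30/17, -44/17); (28/17, 92/17) → (28/17, 36/17); (-38/17, -1/17) → (-38/17, 75/17); (-2/17, 76/17) → (-2/17, 80/17)
T3 rotate counter-clockwise with cos θ = -12/13, sin θ = 5/13: (44/17, -26/17) → (-398/221, 532/221); (30/17, -44/17) → (-140/221, 678/221); (28/17, 36/17) → (-516/221, -292/221); (-38/17, 75/17) → (81/221, -1090/221); (-2/17, 80/17) → (-376/221, -970/221)
T4 scale by (2, 3/2): (-398/221, 532/221) → (-796/221, 798/221); (-140/221, 678/221) → (-280/221, 1017/221); (-516/221, -292/221) → (-1032/221, -438/221); (81/221, -1090/221) → (162/221, -1635/221); (-376/221, -970/221) → (-752/221, -1455/221)
T5 reflect across x = 0: (-796/221, 798/221) → (796/221, 798/221); (-280/221, 1017/221) → (280/221, 1017/221); (-1032/221, -438/221) → (1032/221, -438/221); (162/221, -1635/221) → (-162/221, -1635/221); (-752/221, -1455/221) → (752/221, -1455/221)

image vertices: (796/221, 798/221), (280/221, 1017/221), (1032/221, -438/221), (-162/221, -1635/221), (752/221, -1455/221)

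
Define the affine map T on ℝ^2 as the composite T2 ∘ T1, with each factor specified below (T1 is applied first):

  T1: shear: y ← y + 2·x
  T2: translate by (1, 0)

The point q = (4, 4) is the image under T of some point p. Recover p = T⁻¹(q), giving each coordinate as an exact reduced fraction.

T1 = [1 0 0; 2 1 0; 0 0 1]
T2·T1 = [1 0 1; 2 1 0; 0 0 1]
det M = 1; M⁻¹ = [1 0 -1; -2 1 2; 0 0 1]
M⁻¹ · (4, 4)ᵀ = (3, -2)ᵀ

p = (3, -2)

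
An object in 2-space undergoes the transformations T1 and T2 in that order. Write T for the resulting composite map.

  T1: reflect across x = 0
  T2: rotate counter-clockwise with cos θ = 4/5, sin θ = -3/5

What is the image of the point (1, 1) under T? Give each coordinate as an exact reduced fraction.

T(p) = (-1/5, 7/5)

T1 reflect across x = 0: (1, 1) → (-1, 1)
T2 rotate counter-clockwise with cos θ = 4/5, sin θ = -3/5: (-1, 1) → (-1/5, 7/5)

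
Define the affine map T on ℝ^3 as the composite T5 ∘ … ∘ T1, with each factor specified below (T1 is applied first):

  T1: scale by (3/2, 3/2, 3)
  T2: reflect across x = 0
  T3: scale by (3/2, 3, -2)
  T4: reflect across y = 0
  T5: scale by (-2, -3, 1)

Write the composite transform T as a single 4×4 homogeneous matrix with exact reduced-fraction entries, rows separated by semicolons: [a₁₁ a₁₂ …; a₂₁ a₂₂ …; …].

T1 = [3/2 0 0 0; 0 3/2 0 0; 0 0 3 0; 0 0 0 1]
T2·T1 = [-3/2 0 0 0; 0 3/2 0 0; 0 0 3 0; 0 0 0 1]
T3·…·T1 = [-9/4 0 0 0; 0 9/2 0 0; 0 0 -6 0; 0 0 0 1]
T4·…·T1 = [-9/4 0 0 0; 0 -9/2 0 0; 0 0 -6 0; 0 0 0 1]
T5·…·T1 = [9/2 0 0 0; 0 27/2 0 0; 0 0 -6 0; 0 0 0 1]

T = [9/2 0 0 0; 0 27/2 0 0; 0 0 -6 0; 0 0 0 1]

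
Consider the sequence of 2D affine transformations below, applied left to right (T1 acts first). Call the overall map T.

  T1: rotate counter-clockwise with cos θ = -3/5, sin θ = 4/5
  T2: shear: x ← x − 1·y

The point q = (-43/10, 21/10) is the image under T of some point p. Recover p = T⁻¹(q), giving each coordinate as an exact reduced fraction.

p = (3, 1/2)

T1 = [-3/5 -4/5 0; 4/5 -3/5 0; 0 0 1]
T2·T1 = [-7/5 -1/5 0; 4/5 -3/5 0; 0 0 1]
det M = 1; M⁻¹ = [-3/5 1/5 0; -4/5 -7/5 0; 0 0 1]
M⁻¹ · (-43/10, 21/10)ᵀ = (3, 1/2)ᵀ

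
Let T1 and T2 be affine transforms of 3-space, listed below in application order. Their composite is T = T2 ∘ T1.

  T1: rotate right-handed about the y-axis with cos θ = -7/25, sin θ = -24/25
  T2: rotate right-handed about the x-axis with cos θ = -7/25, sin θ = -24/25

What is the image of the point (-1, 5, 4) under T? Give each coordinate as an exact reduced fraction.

T1 rotate right-handed about the y-axis with cos θ = -7/25, sin θ = -24/25: (-1, 5, 4) → (-89/25, 5, -52/25)
T2 rotate right-handed about the x-axis with cos θ = -7/25, sin θ = -24/25: (-89/25, 5, -52/25) → (-89/25, -2123/625, -2636/625)

T(p) = (-89/25, -2123/625, -2636/625)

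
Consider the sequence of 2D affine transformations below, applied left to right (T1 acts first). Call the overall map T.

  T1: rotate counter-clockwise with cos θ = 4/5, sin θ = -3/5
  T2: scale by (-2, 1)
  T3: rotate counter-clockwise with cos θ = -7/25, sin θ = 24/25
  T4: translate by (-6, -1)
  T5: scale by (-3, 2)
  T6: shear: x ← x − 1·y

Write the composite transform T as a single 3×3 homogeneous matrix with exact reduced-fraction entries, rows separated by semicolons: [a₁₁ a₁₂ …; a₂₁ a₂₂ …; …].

T1 = [4/5 3/5 0; -3/5 4/5 0; 0 0 1]
T2·T1 = [-8/5 -6/5 0; -3/5 4/5 0; 0 0 1]
T3·…·T1 = [128/125 -54/125 0; -171/125 -172/125 0; 0 0 1]
T4·…·T1 = [128/125 -54/125 -6; -171/125 -172/125 -1; 0 0 1]
T5·…·T1 = [-384/125 162/125 18; -342/125 -344/125 -2; 0 0 1]
T6·…·T1 = [-42/125 506/125 20; -342/125 -344/125 -2; 0 0 1]

T = [-42/125 506/125 20; -342/125 -344/125 -2; 0 0 1]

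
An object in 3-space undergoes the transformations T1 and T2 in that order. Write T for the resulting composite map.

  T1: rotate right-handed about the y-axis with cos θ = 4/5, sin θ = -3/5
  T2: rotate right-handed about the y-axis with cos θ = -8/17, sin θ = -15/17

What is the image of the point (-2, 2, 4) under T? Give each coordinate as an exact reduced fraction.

T1 rotate right-handed about the y-axis with cos θ = 4/5, sin θ = -3/5: (-2, 2, 4) → (-4, 2, 2)
T2 rotate right-handed about the y-axis with cos θ = -8/17, sin θ = -15/17: (-4, 2, 2) → (2/17, 2, -76/17)

T(p) = (2/17, 2, -76/17)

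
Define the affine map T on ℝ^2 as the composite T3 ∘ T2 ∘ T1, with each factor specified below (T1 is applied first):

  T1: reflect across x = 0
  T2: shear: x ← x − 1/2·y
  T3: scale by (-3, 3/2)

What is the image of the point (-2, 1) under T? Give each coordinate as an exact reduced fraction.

T(p) = (-9/2, 3/2)

T1 reflect across x = 0: (-2, 1) → (2, 1)
T2 shear: x ← x − 1/2·y: (2, 1) → (3/2, 1)
T3 scale by (-3, 3/2): (3/2, 1) → (-9/2, 3/2)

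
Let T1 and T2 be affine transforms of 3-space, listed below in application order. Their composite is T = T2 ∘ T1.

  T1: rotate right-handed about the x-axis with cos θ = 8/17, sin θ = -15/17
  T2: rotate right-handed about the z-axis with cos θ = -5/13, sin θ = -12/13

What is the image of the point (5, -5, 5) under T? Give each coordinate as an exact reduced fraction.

T1 rotate right-handed about the x-axis with cos θ = 8/17, sin θ = -15/17: (5, -5, 5) → (5, 35/17, 115/17)
T2 rotate right-handed about the z-axis with cos θ = -5/13, sin θ = -12/13: (5, 35/17, 115/17) → (-5/221, -1195/221, 115/17)

T(p) = (-5/221, -1195/221, 115/17)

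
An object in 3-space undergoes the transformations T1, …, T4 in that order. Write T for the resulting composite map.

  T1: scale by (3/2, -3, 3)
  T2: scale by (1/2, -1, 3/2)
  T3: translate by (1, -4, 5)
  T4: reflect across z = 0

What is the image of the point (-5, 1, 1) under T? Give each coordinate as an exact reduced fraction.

T(p) = (-11/4, -1, -19/2)

T1 scale by (3/2, -3, 3): (-5, 1, 1) → (-15/2, -3, 3)
T2 scale by (1/2, -1, 3/2): (-15/2, -3, 3) → (-15/4, 3, 9/2)
T3 translate by (1, -4, 5): (-15/4, 3, 9/2) → (-11/4, -1, 19/2)
T4 reflect across z = 0: (-11/4, -1, 19/2) → (-11/4, -1, -19/2)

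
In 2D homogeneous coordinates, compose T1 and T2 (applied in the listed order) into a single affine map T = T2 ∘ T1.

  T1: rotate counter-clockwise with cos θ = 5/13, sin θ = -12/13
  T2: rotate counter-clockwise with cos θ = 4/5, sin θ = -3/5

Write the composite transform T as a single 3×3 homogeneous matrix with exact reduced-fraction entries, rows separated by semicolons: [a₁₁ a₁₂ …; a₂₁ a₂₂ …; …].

T = [-16/65 63/65 0; -63/65 -16/65 0; 0 0 1]

T1 = [5/13 12/13 0; -12/13 5/13 0; 0 0 1]
T2·T1 = [-16/65 63/65 0; -63/65 -16/65 0; 0 0 1]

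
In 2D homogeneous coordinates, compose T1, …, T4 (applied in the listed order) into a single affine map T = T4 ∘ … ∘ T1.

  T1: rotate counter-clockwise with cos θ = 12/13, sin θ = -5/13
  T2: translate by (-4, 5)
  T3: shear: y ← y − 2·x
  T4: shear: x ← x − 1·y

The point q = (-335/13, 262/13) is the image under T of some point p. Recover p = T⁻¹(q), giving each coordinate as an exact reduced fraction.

T1 = [12/13 5/13 0; -5/13 12/13 0; 0 0 1]
T2·T1 = [12/13 5/13 -4; -5/13 12/13 5; 0 0 1]
T3·…·T1 = [12/13 5/13 -4; -29/13 2/13 13; 0 0 1]
T4·…·T1 = [41/13 3/13 -17; -29/13 2/13 13; 0 0 1]
det M = 1; M⁻¹ = [2/13 -3/13 73/13; 29/13 41/13 -40/13; 0 0 1]
M⁻¹ · (-335/13, 262/13)ᵀ = (-3, 3)ᵀ

p = (-3, 3)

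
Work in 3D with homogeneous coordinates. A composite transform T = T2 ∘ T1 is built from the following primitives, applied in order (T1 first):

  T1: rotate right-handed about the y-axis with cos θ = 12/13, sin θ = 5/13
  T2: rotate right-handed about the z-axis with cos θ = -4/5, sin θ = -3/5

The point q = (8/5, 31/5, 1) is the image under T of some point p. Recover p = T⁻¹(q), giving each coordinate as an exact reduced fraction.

T1 = [12/13 0 5/13 0; 0 1 0 0; -5/13 0 12/13 0; 0 0 0 1]
T2·T1 = [-48/65 3/5 -4/13 0; -36/65 -4/5 -3/13 0; -5/13 0 12/13 0; 0 0 0 1]
det M = 1; M⁻¹ = [-48/65 -36/65 -5/13 0; 3/5 -4/5 0 0; -4/13 -3/13 12/13 0; 0 0 0 1]
M⁻¹ · (8/5, 31/5, 1)ᵀ = (-5, -4, -1)ᵀ

p = (-5, -4, -1)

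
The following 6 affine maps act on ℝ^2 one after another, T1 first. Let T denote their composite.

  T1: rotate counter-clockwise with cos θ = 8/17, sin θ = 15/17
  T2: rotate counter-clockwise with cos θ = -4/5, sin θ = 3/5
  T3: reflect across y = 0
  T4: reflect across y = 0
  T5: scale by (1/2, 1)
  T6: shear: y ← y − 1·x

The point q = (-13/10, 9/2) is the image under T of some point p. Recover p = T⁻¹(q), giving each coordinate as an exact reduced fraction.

p = (1, -4)

T1 = [8/17 -15/17 0; 15/17 8/17 0; 0 0 1]
T2·T1 = [-77/85 36/85 0; -36/85 -77/85 0; 0 0 1]
T3·…·T1 = [-77/85 36/85 0; 36/85 77/85 0; 0 0 1]
T4·…·T1 = [-77/85 36/85 0; -36/85 -77/85 0; 0 0 1]
T5·…·T1 = [-77/170 18/85 0; -36/85 -77/85 0; 0 0 1]
T6·…·T1 = [-77/170 18/85 0; 1/34 -19/17 0; 0 0 1]
det M = 1/2; M⁻¹ = [-38/17 -36/85 0; -1/17 -77/85 0; 0 0 1]
M⁻¹ · (-13/10, 9/2)ᵀ = (1, -4)ᵀ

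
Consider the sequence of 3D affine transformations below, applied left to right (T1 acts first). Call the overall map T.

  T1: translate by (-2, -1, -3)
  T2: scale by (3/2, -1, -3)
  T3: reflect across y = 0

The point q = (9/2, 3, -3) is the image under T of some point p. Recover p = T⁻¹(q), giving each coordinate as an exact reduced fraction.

T1 = [1 0 0 -2; 0 1 0 -1; 0 0 1 -3; 0 0 0 1]
T2·T1 = [3/2 0 0 -3; 0 -1 0 1; 0 0 -3 9; 0 0 0 1]
T3·…·T1 = [3/2 0 0 -3; 0 1 0 -1; 0 0 -3 9; 0 0 0 1]
det M = -9/2; M⁻¹ = [2/3 0 0 2; 0 1 0 1; 0 0 -1/3 3; 0 0 0 1]
M⁻¹ · (9/2, 3, -3)ᵀ = (5, 4, 4)ᵀ

p = (5, 4, 4)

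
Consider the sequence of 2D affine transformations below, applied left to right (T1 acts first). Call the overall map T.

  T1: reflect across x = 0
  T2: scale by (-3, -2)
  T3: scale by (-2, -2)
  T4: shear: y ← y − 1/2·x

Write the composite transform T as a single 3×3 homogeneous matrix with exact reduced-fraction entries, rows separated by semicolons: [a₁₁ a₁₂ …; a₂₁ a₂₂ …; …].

T1 = [-1 0 0; 0 1 0; 0 0 1]
T2·T1 = [3 0 0; 0 -2 0; 0 0 1]
T3·…·T1 = [-6 0 0; 0 4 0; 0 0 1]
T4·…·T1 = [-6 0 0; 3 4 0; 0 0 1]

T = [-6 0 0; 3 4 0; 0 0 1]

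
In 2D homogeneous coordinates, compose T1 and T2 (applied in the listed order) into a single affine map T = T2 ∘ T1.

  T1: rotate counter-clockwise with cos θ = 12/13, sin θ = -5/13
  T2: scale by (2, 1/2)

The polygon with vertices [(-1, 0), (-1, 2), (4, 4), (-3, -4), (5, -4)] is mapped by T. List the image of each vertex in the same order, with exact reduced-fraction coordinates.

T1 rotate counter-clockwise with cos θ = 12/13, sin θ = -5/13: (-1, 0) → (-12/13, 5/13); (-1, 2) → (-2/13, 29/13); (4, 4) → (68/13, 28/13); (-3, -4) → (-56/13, -33/13); (5, -4) → (40/13, -73/13)
T2 scale by (2, 1/2): (-12/13, 5/13) → (-24/13, 5/26); (-2/13, 29/13) → (-4/13, 29/26); (68/13, 28/13) → (136/13, 14/13); (-56/13, -33/13) → (-112/13, -33/26); (40/13, -73/13) → (80/13, -73/26)

image vertices: (-24/13, 5/26), (-4/13, 29/26), (136/13, 14/13), (-112/13, -33/26), (80/13, -73/26)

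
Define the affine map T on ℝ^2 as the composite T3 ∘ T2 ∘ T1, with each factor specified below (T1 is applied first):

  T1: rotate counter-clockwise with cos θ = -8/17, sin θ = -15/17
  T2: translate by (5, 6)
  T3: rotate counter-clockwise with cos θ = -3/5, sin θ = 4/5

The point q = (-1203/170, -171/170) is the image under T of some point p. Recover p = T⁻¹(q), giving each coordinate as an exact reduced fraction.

T1 = [-8/17 15/17 0; -15/17 -8/17 0; 0 0 1]
T2·T1 = [-8/17 15/17 5; -15/17 -8/17 6; 0 0 1]
T3·…·T1 = [84/85 -13/85 -39/5; 13/85 84/85 2/5; 0 0 1]
det M = 1; M⁻¹ = [84/85 13/85 130/17; -13/85 84/85 -27/17; 0 0 1]
M⁻¹ · (-1203/170, -171/170)ᵀ = (1/2, -3/2)ᵀ

p = (1/2, -3/2)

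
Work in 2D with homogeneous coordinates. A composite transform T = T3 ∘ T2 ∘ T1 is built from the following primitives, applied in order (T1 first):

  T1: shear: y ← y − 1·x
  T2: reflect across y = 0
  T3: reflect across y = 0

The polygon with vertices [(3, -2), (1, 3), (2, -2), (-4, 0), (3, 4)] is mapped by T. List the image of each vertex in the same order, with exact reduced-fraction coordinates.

image vertices: (3, -5), (1, 2), (2, -4), (-4, 4), (3, 1)

T1 shear: y ← y − 1·x: (3, -2) → (3, -5); (1, 3) → (1, 2); (2, -2) → (2, -4); (-4, 0) → (-4, 4); (3, 4) → (3, 1)
T2 reflect across y = 0: (3, -5) → (3, 5); (1, 2) → (1, -2); (2, -4) → (2, 4); (-4, 4) → (-4, -4); (3, 1) → (3, -1)
T3 reflect across y = 0: (3, 5) → (3, -5); (1, -2) → (1, 2); (2, 4) → (2, -4); (-4, -4) → (-4, 4); (3, -1) → (3, 1)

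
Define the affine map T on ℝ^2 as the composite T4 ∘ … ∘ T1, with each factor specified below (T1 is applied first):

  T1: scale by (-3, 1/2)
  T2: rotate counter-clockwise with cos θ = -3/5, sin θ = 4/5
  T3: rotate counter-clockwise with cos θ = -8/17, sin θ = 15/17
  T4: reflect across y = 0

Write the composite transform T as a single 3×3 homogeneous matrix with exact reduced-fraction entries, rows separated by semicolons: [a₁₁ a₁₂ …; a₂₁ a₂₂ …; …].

T1 = [-3 0 0; 0 1/2 0; 0 0 1]
T2·T1 = [9/5 -2/5 0; -12/5 -3/10 0; 0 0 1]
T3·…·T1 = [108/85 77/170 0; 231/85 -18/85 0; 0 0 1]
T4·…·T1 = [108/85 77/170 0; -231/85 18/85 0; 0 0 1]

T = [108/85 77/170 0; -231/85 18/85 0; 0 0 1]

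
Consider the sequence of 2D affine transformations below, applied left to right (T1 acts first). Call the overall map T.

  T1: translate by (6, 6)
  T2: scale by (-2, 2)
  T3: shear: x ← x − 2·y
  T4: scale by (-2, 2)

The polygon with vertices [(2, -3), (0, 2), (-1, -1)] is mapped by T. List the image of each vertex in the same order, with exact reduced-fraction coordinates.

image vertices: (56, 12), (88, 32), (60, 20)

T1 translate by (6, 6): (2, -3) → (8, 3); (0, 2) → (6, 8); (-1, -1) → (5, 5)
T2 scale by (-2, 2): (8, 3) → (-16, 6); (6, 8) → (-12, 16); (5, 5) → (-10, 10)
T3 shear: x ← x − 2·y: (-16, 6) → (-28, 6); (-12, 16) → (-44, 16); (-10, 10) → (-30, 10)
T4 scale by (-2, 2): (-28, 6) → (56, 12); (-44, 16) → (88, 32); (-30, 10) → (60, 20)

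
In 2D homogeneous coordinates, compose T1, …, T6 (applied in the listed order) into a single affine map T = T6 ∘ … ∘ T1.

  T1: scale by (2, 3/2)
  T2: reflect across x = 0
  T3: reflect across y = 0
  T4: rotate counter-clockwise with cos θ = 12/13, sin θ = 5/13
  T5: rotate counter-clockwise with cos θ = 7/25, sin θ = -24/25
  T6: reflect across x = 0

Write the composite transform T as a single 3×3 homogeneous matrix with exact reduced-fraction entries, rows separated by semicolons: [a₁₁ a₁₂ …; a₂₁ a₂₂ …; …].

T1 = [2 0 0; 0 3/2 0; 0 0 1]
T2·T1 = [-2 0 0; 0 3/2 0; 0 0 1]
T3·…·T1 = [-2 0 0; 0 -3/2 0; 0 0 1]
T4·…·T1 = [-24/13 15/26 0; -10/13 -18/13 0; 0 0 1]
T5·…·T1 = [-408/325 -759/650 0; 506/325 -306/325 0; 0 0 1]
T6·…·T1 = [408/325 759/650 0; 506/325 -306/325 0; 0 0 1]

T = [408/325 759/650 0; 506/325 -306/325 0; 0 0 1]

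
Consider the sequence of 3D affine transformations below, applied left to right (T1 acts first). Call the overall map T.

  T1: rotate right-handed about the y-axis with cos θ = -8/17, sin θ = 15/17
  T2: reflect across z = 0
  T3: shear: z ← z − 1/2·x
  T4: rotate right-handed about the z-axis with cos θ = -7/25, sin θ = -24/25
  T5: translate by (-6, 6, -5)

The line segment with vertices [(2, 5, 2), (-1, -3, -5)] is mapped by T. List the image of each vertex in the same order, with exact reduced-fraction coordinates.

image vertices: (-608/425, 1619/425, -46/17), (-661/85, 903/85, -213/34)

T1 rotate right-handed about the y-axis with cos θ = -8/17, sin θ = 15/17: (2, 5, 2) → (14/17, 5, -46/17); (-1, -3, -5) → (-67/17, -3, 55/17)
T2 reflect across z = 0: (14/17, 5, -46/17) → (14/17, 5, 46/17); (-67/17, -3, 55/17) → (-67/17, -3, -55/17)
T3 shear: z ← z − 1/2·x: (14/17, 5, 46/17) → (14/17, 5, 39/17); (-67/17, -3, -55/17) → (-67/17, -3, -43/34)
T4 rotate right-handed about the z-axis with cos θ = -7/25, sin θ = -24/25: (14/17, 5, 39/17) → (1942/425, -931/425, 39/17); (-67/17, -3, -43/34) → (-151/85, 393/85, -43/34)
T5 translate by (-6, 6, -5): (1942/425, -931/425, 39/17) → (-608/425, 1619/425, -46/17); (-151/85, 393/85, -43/34) → (-661/85, 903/85, -213/34)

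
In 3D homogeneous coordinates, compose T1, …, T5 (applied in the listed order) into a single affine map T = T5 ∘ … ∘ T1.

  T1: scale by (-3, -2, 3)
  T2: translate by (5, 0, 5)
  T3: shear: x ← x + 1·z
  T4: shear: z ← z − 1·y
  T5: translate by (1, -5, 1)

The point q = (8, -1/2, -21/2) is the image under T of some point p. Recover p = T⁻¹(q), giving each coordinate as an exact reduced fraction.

p = (-3, -9/4, -4)

T1 = [-3 0 0 0; 0 -2 0 0; 0 0 3 0; 0 0 0 1]
T2·T1 = [-3 0 0 5; 0 -2 0 0; 0 0 3 5; 0 0 0 1]
T3·…·T1 = [-3 0 3 10; 0 -2 0 0; 0 0 3 5; 0 0 0 1]
T4·…·T1 = [-3 0 3 10; 0 -2 0 0; 0 2 3 5; 0 0 0 1]
T5·…·T1 = [-3 0 3 11; 0 -2 0 -5; 0 2 3 6; 0 0 0 1]
det M = 18; M⁻¹ = [-1/3 1/3 1/3 10/3; 0 -1/2 0 -5/2; 0 1/3 1/3 -1/3; 0 0 0 1]
M⁻¹ · (8, -1/2, -21/2)ᵀ = (-3, -9/4, -4)ᵀ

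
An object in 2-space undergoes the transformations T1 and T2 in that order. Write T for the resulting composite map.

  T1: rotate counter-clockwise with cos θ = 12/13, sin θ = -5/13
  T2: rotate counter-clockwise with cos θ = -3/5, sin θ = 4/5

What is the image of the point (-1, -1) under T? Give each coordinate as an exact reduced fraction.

T(p) = (79/65, -47/65)

T1 rotate counter-clockwise with cos θ = 12/13, sin θ = -5/13: (-1, -1) → (-17/13, -7/13)
T2 rotate counter-clockwise with cos θ = -3/5, sin θ = 4/5: (-17/13, -7/13) → (79/65, -47/65)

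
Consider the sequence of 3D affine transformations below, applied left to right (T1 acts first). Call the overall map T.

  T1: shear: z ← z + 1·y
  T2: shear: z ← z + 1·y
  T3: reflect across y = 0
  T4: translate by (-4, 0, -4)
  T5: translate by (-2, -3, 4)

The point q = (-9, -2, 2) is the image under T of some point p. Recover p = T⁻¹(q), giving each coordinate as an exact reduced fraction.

T1 = [1 0 0 0; 0 1 0 0; 0 1 1 0; 0 0 0 1]
T2·T1 = [1 0 0 0; 0 1 0 0; 0 2 1 0; 0 0 0 1]
T3·…·T1 = [1 0 0 0; 0 -1 0 0; 0 2 1 0; 0 0 0 1]
T4·…·T1 = [1 0 0 -4; 0 -1 0 0; 0 2 1 -4; 0 0 0 1]
T5·…·T1 = [1 0 0 -6; 0 -1 0 -3; 0 2 1 0; 0 0 0 1]
det M = -1; M⁻¹ = [1 0 0 6; 0 -1 0 -3; 0 2 1 6; 0 0 0 1]
M⁻¹ · (-9, -2, 2)ᵀ = (-3, -1, 4)ᵀ

p = (-3, -1, 4)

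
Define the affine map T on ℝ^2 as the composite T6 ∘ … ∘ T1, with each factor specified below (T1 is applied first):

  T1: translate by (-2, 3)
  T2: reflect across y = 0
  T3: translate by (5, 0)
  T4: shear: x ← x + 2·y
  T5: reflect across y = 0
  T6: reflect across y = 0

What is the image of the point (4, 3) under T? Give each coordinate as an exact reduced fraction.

T(p) = (-5, -6)

T1 translate by (-2, 3): (4, 3) → (2, 6)
T2 reflect across y = 0: (2, 6) → (2, -6)
T3 translate by (5, 0): (2, -6) → (7, -6)
T4 shear: x ← x + 2·y: (7, -6) → (-5, -6)
T5 reflect across y = 0: (-5, -6) → (-5, 6)
T6 reflect across y = 0: (-5, 6) → (-5, -6)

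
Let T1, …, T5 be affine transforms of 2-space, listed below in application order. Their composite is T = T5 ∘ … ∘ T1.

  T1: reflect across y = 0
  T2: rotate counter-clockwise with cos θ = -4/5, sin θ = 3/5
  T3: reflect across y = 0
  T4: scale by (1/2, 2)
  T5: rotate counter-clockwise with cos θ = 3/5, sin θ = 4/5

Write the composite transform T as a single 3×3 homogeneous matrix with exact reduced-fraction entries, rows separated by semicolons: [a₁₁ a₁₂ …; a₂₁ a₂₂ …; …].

T1 = [1 0 0; 0 -1 0; 0 0 1]
T2·T1 = [-4/5 3/5 0; 3/5 4/5 0; 0 0 1]
T3·…·T1 = [-4/5 3/5 0; -3/5 -4/5 0; 0 0 1]
T4·…·T1 = [-2/5 3/10 0; -6/5 -8/5 0; 0 0 1]
T5·…·T1 = [18/25 73/50 0; -26/25 -18/25 0; 0 0 1]

T = [18/25 73/50 0; -26/25 -18/25 0; 0 0 1]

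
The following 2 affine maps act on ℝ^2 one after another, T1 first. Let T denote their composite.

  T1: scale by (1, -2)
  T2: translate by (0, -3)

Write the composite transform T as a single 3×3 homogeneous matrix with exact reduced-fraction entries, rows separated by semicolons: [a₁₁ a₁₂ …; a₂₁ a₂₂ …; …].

T = [1 0 0; 0 -2 -3; 0 0 1]

T1 = [1 0 0; 0 -2 0; 0 0 1]
T2·T1 = [1 0 0; 0 -2 -3; 0 0 1]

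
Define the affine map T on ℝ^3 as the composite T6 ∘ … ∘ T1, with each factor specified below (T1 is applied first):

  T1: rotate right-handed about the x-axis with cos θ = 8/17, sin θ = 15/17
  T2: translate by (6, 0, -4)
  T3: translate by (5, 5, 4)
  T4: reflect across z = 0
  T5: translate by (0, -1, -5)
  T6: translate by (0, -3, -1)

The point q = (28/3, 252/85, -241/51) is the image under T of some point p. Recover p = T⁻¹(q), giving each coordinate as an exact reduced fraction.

p = (-5/3, -1/5, -7/3)

T1 = [1 0 0 0; 0 8/17 -15/17 0; 0 15/17 8/17 0; 0 0 0 1]
T2·T1 = [1 0 0 6; 0 8/17 -15/17 0; 0 15/17 8/17 -4; 0 0 0 1]
T3·…·T1 = [1 0 0 11; 0 8/17 -15/17 5; 0 15/17 8/17 0; 0 0 0 1]
T4·…·T1 = [1 0 0 11; 0 8/17 -15/17 5; 0 -15/17 -8/17 0; 0 0 0 1]
T5·…·T1 = [1 0 0 11; 0 8/17 -15/17 4; 0 -15/17 -8/17 -5; 0 0 0 1]
T6·…·T1 = [1 0 0 11; 0 8/17 -15/17 1; 0 -15/17 -8/17 -6; 0 0 0 1]
det M = -1; M⁻¹ = [1 0 0 -11; 0 8/17 -15/17 -98/17; 0 -15/17 -8/17 -33/17; 0 0 0 1]
M⁻¹ · (28/3, 252/85, -241/51)ᵀ = (-5/3, -1/5, -7/3)ᵀ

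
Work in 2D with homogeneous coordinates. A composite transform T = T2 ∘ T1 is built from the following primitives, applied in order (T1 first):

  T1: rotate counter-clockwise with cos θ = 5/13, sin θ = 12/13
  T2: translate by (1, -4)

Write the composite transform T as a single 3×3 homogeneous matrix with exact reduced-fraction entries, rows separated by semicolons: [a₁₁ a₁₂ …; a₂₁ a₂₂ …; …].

T = [5/13 -12/13 1; 12/13 5/13 -4; 0 0 1]

T1 = [5/13 -12/13 0; 12/13 5/13 0; 0 0 1]
T2·T1 = [5/13 -12/13 1; 12/13 5/13 -4; 0 0 1]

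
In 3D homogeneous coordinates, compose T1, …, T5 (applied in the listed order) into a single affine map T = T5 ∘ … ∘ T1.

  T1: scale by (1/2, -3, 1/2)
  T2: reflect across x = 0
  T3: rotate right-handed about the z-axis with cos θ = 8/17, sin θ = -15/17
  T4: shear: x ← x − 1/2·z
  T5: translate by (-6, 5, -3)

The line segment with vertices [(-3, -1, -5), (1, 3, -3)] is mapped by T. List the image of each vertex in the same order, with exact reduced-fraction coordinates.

T1 scale by (1/2, -3, 1/2): (-3, -1, -5) → (-3/2, 3, -5/2); (1, 3, -3) → (1/2, -9, -3/2)
T2 reflect across x = 0: (-3/2, 3, -5/2) → (3/2, 3, -5/2); (1/2, -9, -3/2) → (-1/2, -9, -3/2)
T3 rotate right-handed about the z-axis with cos θ = 8/17, sin θ = -15/17: (3/2, 3, -5/2) → (57/17, 3/34, -5/2); (-1/2, -9, -3/2) → (-139/17, -129/34, -3/2)
T4 shear: x ← x − 1/2·z: (57/17, 3/34, -5/2) → (313/68, 3/34, -5/2); (-139/17, -129/34, -3/2) → (-505/68, -129/34, -3/2)
T5 translate by (-6, 5, -3): (313/68, 3/34, -5/2) → (-95/68, 173/34, -11/2); (-505/68, -129/34, -3/2) → (-913/68, 41/34, -9/2)

image vertices: (-95/68, 173/34, -11/2), (-913/68, 41/34, -9/2)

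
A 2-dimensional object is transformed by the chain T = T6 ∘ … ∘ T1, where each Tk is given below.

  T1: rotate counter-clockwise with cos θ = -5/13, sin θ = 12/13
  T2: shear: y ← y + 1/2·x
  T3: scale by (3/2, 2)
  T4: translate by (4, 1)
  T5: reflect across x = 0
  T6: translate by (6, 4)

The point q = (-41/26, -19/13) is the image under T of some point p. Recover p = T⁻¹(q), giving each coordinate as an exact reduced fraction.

T1 = [-5/13 -12/13 0; 12/13 -5/13 0; 0 0 1]
T2·T1 = [-5/13 -12/13 0; 19/26 -11/13 0; 0 0 1]
T3·…·T1 = [-15/26 -18/13 0; 19/13 -22/13 0; 0 0 1]
T4·…·T1 = [-15/26 -18/13 4; 19/13 -22/13 1; 0 0 1]
T5·…·T1 = [15/26 18/13 -4; 19/13 -22/13 1; 0 0 1]
T6·…·T1 = [15/26 18/13 2; 19/13 -22/13 5; 0 0 1]
det M = -3; M⁻¹ = [22/39 6/13 -134/39; 19/39 -5/26 -1/78; 0 0 1]
M⁻¹ · (-41/26, -19/13)ᵀ = (-5, -1/2)ᵀ

p = (-5, -1/2)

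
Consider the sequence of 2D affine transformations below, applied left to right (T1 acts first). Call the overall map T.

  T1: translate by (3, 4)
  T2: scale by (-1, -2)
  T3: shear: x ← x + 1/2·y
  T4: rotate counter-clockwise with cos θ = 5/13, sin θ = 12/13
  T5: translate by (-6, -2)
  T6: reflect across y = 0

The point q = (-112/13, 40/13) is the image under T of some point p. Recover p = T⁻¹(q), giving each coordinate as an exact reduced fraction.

p = (0, -5)

T1 = [1 0 3; 0 1 4; 0 0 1]
T2·T1 = [-1 0 -3; 0 -2 -8; 0 0 1]
T3·…·T1 = [-1 -1 -7; 0 -2 -8; 0 0 1]
T4·…·T1 = [-5/13 19/13 61/13; -12/13 -22/13 -124/13; 0 0 1]
T5·…·T1 = [-5/13 19/13 -17/13; -12/13 -22/13 -150/13; 0 0 1]
T6·…·T1 = [-5/13 19/13 -17/13; 12/13 22/13 150/13; 0 0 1]
det M = -2; M⁻¹ = [-11/13 19/26 -124/13; 6/13 5/26 -21/13; 0 0 1]
M⁻¹ · (-112/13, 40/13)ᵀ = (0, -5)ᵀ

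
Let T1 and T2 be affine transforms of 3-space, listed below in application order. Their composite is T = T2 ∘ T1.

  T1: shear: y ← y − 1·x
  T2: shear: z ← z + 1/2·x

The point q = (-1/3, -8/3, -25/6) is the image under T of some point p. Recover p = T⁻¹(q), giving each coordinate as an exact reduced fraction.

T1 = [1 0 0 0; -1 1 0 0; 0 0 1 0; 0 0 0 1]
T2·T1 = [1 0 0 0; -1 1 0 0; 1/2 0 1 0; 0 0 0 1]
det M = 1; M⁻¹ = [1 0 0 0; 1 1 0 0; -1/2 0 1 0; 0 0 0 1]
M⁻¹ · (-1/3, -8/3, -25/6)ᵀ = (-1/3, -3, -4)ᵀ

p = (-1/3, -3, -4)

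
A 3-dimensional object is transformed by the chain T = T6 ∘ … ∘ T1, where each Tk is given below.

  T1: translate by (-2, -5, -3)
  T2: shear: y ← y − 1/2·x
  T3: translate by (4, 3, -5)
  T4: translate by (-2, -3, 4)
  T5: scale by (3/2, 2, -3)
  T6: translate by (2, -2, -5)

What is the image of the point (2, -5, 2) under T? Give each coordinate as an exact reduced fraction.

T1 translate by (-2, -5, -3): (2, -5, 2) → (0, -10, -1)
T2 shear: y ← y − 1/2·x: (0, -10, -1) → (0, -10, -1)
T3 translate by (4, 3, -5): (0, -10, -1) → (4, -7, -6)
T4 translate by (-2, -3, 4): (4, -7, -6) → (2, -10, -2)
T5 scale by (3/2, 2, -3): (2, -10, -2) → (3, -20, 6)
T6 translate by (2, -2, -5): (3, -20, 6) → (5, -22, 1)

T(p) = (5, -22, 1)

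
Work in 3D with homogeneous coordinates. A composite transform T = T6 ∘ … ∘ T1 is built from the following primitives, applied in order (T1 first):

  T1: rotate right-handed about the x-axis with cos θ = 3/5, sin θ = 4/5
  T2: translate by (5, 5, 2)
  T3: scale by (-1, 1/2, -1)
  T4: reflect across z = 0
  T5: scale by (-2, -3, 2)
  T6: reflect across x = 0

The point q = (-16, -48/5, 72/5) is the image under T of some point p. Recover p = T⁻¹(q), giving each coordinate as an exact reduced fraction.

T1 = [1 0 0 0; 0 3/5 -4/5 0; 0 4/5 3/5 0; 0 0 0 1]
T2·T1 = [1 0 0 5; 0 3/5 -4/5 5; 0 4/5 3/5 2; 0 0 0 1]
T3·…·T1 = [-1 0 0 -5; 0 3/10 -2/5 5/2; 0 -4/5 -3/5 -2; 0 0 0 1]
T4·…·T1 = [-1 0 0 -5; 0 3/10 -2/5 5/2; 0 4/5 3/5 2; 0 0 0 1]
T5·…·T1 = [2 0 0 10; 0 -9/10 6/5 -15/2; 0 8/5 6/5 4; 0 0 0 1]
T6·…·T1 = [-2 0 0 -10; 0 -9/10 6/5 -15/2; 0 8/5 6/5 4; 0 0 0 1]
det M = 6; M⁻¹ = [-1/2 0 0 -5; 0 -2/5 2/5 -23/5; 0 8/15 3/10 14/5; 0 0 0 1]
M⁻¹ · (-16, -48/5, 72/5)ᵀ = (3, 5, 2)ᵀ

p = (3, 5, 2)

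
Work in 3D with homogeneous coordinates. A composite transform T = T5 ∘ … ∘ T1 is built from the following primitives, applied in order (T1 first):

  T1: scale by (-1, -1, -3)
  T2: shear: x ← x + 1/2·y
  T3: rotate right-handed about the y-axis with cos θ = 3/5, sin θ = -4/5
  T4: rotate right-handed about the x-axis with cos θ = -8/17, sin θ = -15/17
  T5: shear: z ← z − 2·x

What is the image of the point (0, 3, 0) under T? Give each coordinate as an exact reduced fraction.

T1 scale by (-1, -1, -3): (0, 3, 0) → (0, -3, 0)
T2 shear: x ← x + 1/2·y: (0, -3, 0) → (-3/2, -3, 0)
T3 rotate right-handed about the y-axis with cos θ = 3/5, sin θ = -4/5: (-3/2, -3, 0) → (-9/10, -3, -6/5)
T4 rotate right-handed about the x-axis with cos θ = -8/17, sin θ = -15/17: (-9/10, -3, -6/5) → (-9/10, 6/17, 273/85)
T5 shear: z ← z − 2·x: (-9/10, 6/17, 273/85) → (-9/10, 6/17, 426/85)

T(p) = (-9/10, 6/17, 426/85)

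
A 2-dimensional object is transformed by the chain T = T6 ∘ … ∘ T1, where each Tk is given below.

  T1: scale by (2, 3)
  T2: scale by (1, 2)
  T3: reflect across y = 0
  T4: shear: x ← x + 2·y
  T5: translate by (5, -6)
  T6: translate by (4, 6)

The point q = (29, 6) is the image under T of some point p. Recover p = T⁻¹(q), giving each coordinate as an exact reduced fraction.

p = (4, -1)

T1 = [2 0 0; 0 3 0; 0 0 1]
T2·T1 = [2 0 0; 0 6 0; 0 0 1]
T3·…·T1 = [2 0 0; 0 -6 0; 0 0 1]
T4·…·T1 = [2 -12 0; 0 -6 0; 0 0 1]
T5·…·T1 = [2 -12 5; 0 -6 -6; 0 0 1]
T6·…·T1 = [2 -12 9; 0 -6 0; 0 0 1]
det M = -12; M⁻¹ = [1/2 -1 -9/2; 0 -1/6 0; 0 0 1]
M⁻¹ · (29, 6)ᵀ = (4, -1)ᵀ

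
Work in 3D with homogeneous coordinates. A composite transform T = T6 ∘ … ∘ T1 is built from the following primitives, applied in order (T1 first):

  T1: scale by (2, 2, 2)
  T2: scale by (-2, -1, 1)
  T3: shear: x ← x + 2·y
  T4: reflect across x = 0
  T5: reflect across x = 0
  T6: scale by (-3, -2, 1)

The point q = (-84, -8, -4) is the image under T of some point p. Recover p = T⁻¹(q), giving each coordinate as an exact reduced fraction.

T1 = [2 0 0 0; 0 2 0 0; 0 0 2 0; 0 0 0 1]
T2·T1 = [-4 0 0 0; 0 -2 0 0; 0 0 2 0; 0 0 0 1]
T3·…·T1 = [-4 -4 0 0; 0 -2 0 0; 0 0 2 0; 0 0 0 1]
T4·…·T1 = [4 4 0 0; 0 -2 0 0; 0 0 2 0; 0 0 0 1]
T5·…·T1 = [-4 -4 0 0; 0 -2 0 0; 0 0 2 0; 0 0 0 1]
T6·…·T1 = [12 12 0 0; 0 4 0 0; 0 0 2 0; 0 0 0 1]
det M = 96; M⁻¹ = [1/12 -1/4 0 0; 0 1/4 0 0; 0 0 1/2 0; 0 0 0 1]
M⁻¹ · (-84, -8, -4)ᵀ = (-5, -2, -2)ᵀ

p = (-5, -2, -2)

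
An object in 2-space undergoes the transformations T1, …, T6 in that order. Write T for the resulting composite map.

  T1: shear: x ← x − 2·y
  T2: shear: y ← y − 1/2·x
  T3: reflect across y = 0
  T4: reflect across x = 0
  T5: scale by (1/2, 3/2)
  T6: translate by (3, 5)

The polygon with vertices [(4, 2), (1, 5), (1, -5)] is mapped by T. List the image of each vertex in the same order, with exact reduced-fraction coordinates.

image vertices: (3, 2), (15/2, -37/4), (-5/2, 83/4)

T1 shear: x ← x − 2·y: (4, 2) → (0, 2); (1, 5) → (-9, 5); (1, -5) → (11, -5)
T2 shear: y ← y − 1/2·x: (0, 2) → (0, 2); (-9, 5) → (-9, 19/2); (11, -5) → (11, -21/2)
T3 reflect across y = 0: (0, 2) → (0, -2); (-9, 19/2) → (-9, -19/2); (11, -21/2) → (11, 21/2)
T4 reflect across x = 0: (0, -2) → (0, -2); (-9, -19/2) → (9, -19/2); (11, 21/2) → (-11, 21/2)
T5 scale by (1/2, 3/2): (0, -2) → (0, -3); (9, -19/2) → (9/2, -57/4); (-11, 21/2) → (-11/2, 63/4)
T6 translate by (3, 5): (0, -3) → (3, 2); (9/2, -57/4) → (15/2, -37/4); (-11/2, 63/4) → (-5/2, 83/4)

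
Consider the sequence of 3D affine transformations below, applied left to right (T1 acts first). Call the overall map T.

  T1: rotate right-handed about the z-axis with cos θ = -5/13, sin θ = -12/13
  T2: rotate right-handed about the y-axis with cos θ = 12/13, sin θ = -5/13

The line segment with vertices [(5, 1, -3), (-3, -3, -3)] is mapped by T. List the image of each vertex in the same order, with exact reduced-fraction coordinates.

image vertices: (3/13, -5, -41/13), (-57/169, 51/13, -573/169)

T1 rotate right-handed about the z-axis with cos θ = -5/13, sin θ = -12/13: (5, 1, -3) → (-1, -5, -3); (-3, -3, -3) → (-21/13, 51/13, -3)
T2 rotate right-handed about the y-axis with cos θ = 12/13, sin θ = -5/13: (-1, -5, -3) → (3/13, -5, -41/13); (-21/13, 51/13, -3) → (-57/169, 51/13, -573/169)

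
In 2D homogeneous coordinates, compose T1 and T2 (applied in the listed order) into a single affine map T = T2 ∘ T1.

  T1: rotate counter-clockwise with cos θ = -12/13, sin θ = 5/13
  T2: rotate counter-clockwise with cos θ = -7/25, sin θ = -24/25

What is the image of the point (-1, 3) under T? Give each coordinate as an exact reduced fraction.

T1 rotate counter-clockwise with cos θ = -12/13, sin θ = 5/13: (-1, 3) → (-3/13, -41/13)
T2 rotate counter-clockwise with cos θ = -7/25, sin θ = -24/25: (-3/13, -41/13) → (-963/325, 359/325)

T(p) = (-963/325, 359/325)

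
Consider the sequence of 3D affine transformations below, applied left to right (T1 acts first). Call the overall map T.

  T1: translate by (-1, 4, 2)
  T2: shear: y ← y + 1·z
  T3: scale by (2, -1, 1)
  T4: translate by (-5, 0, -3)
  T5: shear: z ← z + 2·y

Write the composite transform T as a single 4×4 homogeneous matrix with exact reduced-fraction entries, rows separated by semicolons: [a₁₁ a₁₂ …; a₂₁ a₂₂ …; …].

T1 = [1 0 0 -1; 0 1 0 4; 0 0 1 2; 0 0 0 1]
T2·T1 = [1 0 0 -1; 0 1 1 6; 0 0 1 2; 0 0 0 1]
T3·…·T1 = [2 0 0 -2; 0 -1 -1 -6; 0 0 1 2; 0 0 0 1]
T4·…·T1 = [2 0 0 -7; 0 -1 -1 -6; 0 0 1 -1; 0 0 0 1]
T5·…·T1 = [2 0 0 -7; 0 -1 -1 -6; 0 -2 -1 -13; 0 0 0 1]

T = [2 0 0 -7; 0 -1 -1 -6; 0 -2 -1 -13; 0 0 0 1]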